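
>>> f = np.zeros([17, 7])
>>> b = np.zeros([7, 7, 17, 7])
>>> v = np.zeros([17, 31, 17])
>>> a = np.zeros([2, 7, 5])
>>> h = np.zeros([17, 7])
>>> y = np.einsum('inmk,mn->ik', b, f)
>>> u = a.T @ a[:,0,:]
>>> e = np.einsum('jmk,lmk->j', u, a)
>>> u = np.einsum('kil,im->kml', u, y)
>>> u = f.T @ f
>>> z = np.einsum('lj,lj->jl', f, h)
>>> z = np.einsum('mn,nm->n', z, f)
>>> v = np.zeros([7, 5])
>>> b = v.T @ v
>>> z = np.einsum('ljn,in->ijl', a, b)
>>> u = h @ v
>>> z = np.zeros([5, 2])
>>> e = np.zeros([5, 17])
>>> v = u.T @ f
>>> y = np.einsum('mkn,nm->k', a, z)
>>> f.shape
(17, 7)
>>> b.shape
(5, 5)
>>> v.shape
(5, 7)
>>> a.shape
(2, 7, 5)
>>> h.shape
(17, 7)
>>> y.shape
(7,)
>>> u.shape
(17, 5)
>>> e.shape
(5, 17)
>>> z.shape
(5, 2)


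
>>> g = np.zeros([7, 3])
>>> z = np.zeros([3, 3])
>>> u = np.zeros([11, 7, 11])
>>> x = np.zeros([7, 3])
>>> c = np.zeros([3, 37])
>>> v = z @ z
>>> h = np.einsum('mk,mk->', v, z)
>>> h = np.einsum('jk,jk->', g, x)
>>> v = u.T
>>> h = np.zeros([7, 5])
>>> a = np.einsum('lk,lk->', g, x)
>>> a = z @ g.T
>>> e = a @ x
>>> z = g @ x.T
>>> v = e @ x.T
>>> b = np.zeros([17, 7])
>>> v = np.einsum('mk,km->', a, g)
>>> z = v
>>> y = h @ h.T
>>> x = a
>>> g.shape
(7, 3)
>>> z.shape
()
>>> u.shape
(11, 7, 11)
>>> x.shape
(3, 7)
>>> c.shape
(3, 37)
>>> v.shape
()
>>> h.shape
(7, 5)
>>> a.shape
(3, 7)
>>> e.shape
(3, 3)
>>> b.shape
(17, 7)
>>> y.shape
(7, 7)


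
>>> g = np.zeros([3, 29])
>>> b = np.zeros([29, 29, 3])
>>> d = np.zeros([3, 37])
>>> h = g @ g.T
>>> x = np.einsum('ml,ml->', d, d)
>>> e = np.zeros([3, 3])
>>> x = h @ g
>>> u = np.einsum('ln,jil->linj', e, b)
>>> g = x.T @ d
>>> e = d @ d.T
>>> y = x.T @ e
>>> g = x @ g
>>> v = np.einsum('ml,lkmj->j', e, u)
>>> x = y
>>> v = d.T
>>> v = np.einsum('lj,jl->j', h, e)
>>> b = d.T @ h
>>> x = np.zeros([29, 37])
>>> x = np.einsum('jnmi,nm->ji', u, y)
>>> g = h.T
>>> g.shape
(3, 3)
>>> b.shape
(37, 3)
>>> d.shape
(3, 37)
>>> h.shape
(3, 3)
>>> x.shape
(3, 29)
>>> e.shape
(3, 3)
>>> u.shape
(3, 29, 3, 29)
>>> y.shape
(29, 3)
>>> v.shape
(3,)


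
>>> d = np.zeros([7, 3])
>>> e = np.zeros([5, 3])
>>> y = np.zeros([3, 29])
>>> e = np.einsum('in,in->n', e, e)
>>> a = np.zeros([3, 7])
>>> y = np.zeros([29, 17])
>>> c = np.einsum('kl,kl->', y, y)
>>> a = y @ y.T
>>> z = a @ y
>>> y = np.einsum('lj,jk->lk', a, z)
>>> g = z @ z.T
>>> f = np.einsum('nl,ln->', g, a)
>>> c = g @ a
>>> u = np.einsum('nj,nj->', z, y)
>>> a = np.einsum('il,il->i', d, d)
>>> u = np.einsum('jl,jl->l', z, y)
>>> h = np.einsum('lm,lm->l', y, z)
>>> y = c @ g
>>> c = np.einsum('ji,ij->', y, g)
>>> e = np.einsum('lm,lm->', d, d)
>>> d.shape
(7, 3)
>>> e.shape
()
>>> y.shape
(29, 29)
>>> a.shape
(7,)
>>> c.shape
()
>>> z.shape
(29, 17)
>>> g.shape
(29, 29)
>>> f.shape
()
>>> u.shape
(17,)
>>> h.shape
(29,)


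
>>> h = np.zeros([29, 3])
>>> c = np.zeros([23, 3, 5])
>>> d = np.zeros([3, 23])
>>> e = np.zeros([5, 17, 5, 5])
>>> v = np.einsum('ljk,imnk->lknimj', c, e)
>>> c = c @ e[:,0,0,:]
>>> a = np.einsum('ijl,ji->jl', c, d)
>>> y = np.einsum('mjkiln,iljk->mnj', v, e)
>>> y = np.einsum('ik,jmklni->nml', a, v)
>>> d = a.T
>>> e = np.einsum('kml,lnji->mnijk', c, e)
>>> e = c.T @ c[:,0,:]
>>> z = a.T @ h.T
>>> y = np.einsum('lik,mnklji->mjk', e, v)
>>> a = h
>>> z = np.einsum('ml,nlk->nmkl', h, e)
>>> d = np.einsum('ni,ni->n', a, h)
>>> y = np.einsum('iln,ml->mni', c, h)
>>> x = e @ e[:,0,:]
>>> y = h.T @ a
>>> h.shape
(29, 3)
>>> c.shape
(23, 3, 5)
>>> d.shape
(29,)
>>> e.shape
(5, 3, 5)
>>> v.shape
(23, 5, 5, 5, 17, 3)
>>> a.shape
(29, 3)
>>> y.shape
(3, 3)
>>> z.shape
(5, 29, 5, 3)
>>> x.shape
(5, 3, 5)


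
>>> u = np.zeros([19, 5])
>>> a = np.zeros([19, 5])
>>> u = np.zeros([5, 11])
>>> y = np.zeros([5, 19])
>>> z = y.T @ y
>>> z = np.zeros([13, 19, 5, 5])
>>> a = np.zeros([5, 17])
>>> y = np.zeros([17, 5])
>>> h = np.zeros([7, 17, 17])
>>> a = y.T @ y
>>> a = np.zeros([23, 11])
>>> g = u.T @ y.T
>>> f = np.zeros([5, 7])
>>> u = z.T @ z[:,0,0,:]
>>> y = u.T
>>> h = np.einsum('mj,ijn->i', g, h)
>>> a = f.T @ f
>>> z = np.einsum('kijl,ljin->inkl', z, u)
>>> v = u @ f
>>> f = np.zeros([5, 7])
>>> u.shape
(5, 5, 19, 5)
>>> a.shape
(7, 7)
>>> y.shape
(5, 19, 5, 5)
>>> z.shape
(19, 5, 13, 5)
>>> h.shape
(7,)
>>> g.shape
(11, 17)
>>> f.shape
(5, 7)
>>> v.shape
(5, 5, 19, 7)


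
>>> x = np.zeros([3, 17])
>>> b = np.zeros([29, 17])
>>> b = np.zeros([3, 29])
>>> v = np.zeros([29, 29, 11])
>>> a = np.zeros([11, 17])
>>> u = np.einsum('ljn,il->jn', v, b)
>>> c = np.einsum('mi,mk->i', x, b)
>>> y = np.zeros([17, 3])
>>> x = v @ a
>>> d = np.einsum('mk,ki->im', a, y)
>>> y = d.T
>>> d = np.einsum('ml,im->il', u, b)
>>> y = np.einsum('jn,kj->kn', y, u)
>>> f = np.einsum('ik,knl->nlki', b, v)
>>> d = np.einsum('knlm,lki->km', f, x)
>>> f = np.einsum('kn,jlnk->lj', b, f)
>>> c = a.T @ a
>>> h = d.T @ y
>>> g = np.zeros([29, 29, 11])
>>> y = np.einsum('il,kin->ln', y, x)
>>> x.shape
(29, 29, 17)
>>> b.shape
(3, 29)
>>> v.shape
(29, 29, 11)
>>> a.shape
(11, 17)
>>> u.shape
(29, 11)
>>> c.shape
(17, 17)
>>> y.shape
(3, 17)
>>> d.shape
(29, 3)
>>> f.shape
(11, 29)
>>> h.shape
(3, 3)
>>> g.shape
(29, 29, 11)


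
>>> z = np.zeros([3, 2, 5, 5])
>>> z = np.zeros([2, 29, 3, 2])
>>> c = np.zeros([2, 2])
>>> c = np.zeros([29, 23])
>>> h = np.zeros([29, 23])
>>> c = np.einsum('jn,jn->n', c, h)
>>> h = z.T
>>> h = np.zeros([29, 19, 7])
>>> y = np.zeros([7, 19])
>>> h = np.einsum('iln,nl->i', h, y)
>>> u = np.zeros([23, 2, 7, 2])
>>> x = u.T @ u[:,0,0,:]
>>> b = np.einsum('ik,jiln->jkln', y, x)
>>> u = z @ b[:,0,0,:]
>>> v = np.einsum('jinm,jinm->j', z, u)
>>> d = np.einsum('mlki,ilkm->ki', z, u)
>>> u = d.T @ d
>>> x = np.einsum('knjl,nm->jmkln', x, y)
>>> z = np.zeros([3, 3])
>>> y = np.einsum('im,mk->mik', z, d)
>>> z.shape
(3, 3)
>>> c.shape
(23,)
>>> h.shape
(29,)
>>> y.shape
(3, 3, 2)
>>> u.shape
(2, 2)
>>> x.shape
(2, 19, 2, 2, 7)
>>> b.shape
(2, 19, 2, 2)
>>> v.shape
(2,)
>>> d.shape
(3, 2)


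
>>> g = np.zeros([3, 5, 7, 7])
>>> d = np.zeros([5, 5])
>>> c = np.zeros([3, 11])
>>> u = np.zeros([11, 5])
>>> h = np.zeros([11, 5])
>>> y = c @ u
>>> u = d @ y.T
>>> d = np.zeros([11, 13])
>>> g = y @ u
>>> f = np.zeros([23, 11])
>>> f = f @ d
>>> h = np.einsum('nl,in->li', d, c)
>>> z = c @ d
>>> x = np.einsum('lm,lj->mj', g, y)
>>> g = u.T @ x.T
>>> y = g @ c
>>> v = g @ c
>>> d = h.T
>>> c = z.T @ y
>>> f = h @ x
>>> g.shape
(3, 3)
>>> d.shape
(3, 13)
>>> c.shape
(13, 11)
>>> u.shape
(5, 3)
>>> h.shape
(13, 3)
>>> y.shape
(3, 11)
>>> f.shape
(13, 5)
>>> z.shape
(3, 13)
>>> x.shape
(3, 5)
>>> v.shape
(3, 11)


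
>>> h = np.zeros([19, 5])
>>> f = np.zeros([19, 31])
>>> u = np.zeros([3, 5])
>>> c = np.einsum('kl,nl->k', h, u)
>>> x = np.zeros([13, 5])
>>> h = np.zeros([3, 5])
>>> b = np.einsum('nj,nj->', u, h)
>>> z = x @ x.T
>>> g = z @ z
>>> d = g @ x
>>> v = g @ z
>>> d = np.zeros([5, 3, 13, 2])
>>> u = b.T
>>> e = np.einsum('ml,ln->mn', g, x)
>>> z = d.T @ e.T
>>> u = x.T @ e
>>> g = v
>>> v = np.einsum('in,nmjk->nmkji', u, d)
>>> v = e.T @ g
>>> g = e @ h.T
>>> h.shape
(3, 5)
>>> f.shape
(19, 31)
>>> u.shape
(5, 5)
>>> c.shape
(19,)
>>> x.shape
(13, 5)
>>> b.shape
()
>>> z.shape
(2, 13, 3, 13)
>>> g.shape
(13, 3)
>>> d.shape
(5, 3, 13, 2)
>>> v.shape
(5, 13)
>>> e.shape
(13, 5)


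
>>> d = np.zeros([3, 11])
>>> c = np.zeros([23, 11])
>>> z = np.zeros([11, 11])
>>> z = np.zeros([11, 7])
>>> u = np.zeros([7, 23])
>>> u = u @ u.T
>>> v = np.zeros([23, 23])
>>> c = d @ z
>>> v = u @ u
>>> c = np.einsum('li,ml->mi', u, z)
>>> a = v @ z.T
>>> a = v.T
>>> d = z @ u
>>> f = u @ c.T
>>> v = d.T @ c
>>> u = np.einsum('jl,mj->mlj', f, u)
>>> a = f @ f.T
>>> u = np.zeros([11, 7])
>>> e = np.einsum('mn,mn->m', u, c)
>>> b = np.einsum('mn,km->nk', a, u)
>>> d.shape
(11, 7)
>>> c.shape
(11, 7)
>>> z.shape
(11, 7)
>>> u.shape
(11, 7)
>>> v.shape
(7, 7)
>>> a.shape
(7, 7)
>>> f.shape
(7, 11)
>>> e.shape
(11,)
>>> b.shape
(7, 11)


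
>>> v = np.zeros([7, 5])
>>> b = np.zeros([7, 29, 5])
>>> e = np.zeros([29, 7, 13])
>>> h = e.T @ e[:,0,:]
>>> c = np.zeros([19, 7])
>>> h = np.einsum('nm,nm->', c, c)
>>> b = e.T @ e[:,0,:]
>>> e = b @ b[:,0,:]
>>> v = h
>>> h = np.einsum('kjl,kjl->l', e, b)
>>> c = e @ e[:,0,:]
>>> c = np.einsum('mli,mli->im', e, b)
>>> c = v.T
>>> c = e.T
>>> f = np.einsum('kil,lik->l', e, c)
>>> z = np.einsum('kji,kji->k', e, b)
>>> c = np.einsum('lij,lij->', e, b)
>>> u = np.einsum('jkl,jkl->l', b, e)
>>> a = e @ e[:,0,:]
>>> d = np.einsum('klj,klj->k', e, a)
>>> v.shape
()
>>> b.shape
(13, 7, 13)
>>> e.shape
(13, 7, 13)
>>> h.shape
(13,)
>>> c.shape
()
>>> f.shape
(13,)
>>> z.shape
(13,)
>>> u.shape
(13,)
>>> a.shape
(13, 7, 13)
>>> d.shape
(13,)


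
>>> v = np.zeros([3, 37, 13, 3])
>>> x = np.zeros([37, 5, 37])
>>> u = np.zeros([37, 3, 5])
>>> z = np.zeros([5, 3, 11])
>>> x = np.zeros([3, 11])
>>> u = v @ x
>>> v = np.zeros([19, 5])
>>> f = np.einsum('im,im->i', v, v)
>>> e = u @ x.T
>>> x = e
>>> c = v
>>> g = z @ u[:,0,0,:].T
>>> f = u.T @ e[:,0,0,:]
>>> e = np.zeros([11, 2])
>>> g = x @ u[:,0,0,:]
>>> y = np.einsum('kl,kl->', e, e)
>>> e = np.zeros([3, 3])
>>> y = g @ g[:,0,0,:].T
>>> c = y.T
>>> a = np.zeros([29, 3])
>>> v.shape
(19, 5)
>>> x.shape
(3, 37, 13, 3)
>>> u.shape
(3, 37, 13, 11)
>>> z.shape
(5, 3, 11)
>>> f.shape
(11, 13, 37, 3)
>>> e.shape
(3, 3)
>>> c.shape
(3, 13, 37, 3)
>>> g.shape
(3, 37, 13, 11)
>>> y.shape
(3, 37, 13, 3)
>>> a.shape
(29, 3)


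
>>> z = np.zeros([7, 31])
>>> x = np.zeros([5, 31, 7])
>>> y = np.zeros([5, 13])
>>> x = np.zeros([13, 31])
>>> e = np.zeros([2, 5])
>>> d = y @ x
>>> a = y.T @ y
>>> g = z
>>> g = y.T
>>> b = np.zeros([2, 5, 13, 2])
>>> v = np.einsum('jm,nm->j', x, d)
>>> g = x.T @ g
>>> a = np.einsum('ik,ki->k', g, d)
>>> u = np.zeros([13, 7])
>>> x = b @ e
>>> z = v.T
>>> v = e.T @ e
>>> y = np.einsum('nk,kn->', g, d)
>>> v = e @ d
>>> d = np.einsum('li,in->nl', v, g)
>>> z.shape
(13,)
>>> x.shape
(2, 5, 13, 5)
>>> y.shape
()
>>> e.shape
(2, 5)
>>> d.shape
(5, 2)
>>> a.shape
(5,)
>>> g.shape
(31, 5)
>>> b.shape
(2, 5, 13, 2)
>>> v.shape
(2, 31)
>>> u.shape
(13, 7)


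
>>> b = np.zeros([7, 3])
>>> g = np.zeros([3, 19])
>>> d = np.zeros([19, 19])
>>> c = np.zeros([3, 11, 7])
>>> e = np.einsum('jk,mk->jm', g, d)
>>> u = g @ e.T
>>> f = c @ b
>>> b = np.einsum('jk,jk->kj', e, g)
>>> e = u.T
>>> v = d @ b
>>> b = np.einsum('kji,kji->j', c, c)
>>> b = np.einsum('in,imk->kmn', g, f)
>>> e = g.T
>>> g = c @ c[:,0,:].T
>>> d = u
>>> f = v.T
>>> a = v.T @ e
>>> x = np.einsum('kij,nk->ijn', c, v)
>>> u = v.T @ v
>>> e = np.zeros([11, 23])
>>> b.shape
(3, 11, 19)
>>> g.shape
(3, 11, 3)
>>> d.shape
(3, 3)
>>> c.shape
(3, 11, 7)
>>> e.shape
(11, 23)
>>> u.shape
(3, 3)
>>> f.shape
(3, 19)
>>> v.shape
(19, 3)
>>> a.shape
(3, 3)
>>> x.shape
(11, 7, 19)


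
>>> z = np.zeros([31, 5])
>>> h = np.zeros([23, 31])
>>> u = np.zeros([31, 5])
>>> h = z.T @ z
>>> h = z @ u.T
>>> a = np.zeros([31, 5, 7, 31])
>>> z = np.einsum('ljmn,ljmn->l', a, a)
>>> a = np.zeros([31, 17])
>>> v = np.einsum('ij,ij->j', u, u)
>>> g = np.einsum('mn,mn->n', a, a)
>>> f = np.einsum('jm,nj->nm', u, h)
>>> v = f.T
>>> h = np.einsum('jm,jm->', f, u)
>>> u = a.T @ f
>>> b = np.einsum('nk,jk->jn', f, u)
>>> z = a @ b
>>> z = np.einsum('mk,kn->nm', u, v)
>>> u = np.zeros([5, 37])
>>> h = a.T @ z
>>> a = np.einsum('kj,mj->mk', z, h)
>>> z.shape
(31, 17)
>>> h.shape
(17, 17)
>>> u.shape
(5, 37)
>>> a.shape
(17, 31)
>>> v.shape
(5, 31)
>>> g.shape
(17,)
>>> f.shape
(31, 5)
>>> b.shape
(17, 31)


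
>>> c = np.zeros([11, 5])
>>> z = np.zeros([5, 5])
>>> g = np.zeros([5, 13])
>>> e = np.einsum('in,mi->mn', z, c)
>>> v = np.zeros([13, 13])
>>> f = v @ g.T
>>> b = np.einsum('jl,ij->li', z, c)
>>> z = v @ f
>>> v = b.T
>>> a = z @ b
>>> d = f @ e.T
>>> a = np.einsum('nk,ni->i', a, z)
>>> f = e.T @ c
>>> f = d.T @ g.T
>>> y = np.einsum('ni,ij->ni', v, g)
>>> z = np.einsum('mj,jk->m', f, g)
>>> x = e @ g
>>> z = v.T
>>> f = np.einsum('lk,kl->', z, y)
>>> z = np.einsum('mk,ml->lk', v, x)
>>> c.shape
(11, 5)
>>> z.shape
(13, 5)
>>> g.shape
(5, 13)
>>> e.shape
(11, 5)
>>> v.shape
(11, 5)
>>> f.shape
()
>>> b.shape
(5, 11)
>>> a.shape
(5,)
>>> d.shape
(13, 11)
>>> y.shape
(11, 5)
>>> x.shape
(11, 13)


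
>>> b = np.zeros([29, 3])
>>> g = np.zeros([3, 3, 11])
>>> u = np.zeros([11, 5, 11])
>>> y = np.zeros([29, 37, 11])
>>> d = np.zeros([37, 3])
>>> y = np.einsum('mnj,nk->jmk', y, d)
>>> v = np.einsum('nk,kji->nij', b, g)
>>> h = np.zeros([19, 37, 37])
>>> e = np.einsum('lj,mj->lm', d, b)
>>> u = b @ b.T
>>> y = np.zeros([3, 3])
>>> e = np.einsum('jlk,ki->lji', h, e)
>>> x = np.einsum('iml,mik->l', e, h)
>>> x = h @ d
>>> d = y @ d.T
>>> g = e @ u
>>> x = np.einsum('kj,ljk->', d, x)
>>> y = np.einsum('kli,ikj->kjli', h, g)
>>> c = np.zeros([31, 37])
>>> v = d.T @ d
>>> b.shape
(29, 3)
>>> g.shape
(37, 19, 29)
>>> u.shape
(29, 29)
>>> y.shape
(19, 29, 37, 37)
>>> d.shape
(3, 37)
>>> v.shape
(37, 37)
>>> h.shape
(19, 37, 37)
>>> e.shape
(37, 19, 29)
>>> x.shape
()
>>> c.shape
(31, 37)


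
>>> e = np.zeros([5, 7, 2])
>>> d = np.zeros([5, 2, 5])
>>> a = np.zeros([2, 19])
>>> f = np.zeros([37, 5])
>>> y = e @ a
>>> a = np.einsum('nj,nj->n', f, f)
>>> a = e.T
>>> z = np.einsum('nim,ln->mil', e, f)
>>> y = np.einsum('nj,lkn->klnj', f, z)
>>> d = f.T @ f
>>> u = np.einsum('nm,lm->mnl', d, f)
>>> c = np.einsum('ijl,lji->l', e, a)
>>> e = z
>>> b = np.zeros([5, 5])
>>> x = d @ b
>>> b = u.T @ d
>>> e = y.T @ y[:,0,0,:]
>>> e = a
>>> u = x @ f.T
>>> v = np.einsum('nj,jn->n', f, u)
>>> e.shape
(2, 7, 5)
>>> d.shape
(5, 5)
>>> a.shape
(2, 7, 5)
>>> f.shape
(37, 5)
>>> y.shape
(7, 2, 37, 5)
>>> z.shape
(2, 7, 37)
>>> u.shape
(5, 37)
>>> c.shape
(2,)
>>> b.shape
(37, 5, 5)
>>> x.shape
(5, 5)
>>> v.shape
(37,)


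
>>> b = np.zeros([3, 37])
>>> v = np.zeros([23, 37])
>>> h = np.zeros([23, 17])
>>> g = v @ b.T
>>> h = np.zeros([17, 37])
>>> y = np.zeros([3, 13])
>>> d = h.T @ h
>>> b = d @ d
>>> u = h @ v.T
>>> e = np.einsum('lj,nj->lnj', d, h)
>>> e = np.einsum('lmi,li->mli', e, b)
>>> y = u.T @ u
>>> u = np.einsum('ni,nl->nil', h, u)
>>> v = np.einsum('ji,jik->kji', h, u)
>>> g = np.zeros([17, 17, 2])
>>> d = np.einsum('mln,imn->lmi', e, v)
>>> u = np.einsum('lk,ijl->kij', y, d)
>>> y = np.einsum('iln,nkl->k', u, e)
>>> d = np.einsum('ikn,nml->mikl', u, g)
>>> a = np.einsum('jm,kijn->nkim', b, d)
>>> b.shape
(37, 37)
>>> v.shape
(23, 17, 37)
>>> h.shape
(17, 37)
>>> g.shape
(17, 17, 2)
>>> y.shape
(37,)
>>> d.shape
(17, 23, 37, 2)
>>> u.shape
(23, 37, 17)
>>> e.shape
(17, 37, 37)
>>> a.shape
(2, 17, 23, 37)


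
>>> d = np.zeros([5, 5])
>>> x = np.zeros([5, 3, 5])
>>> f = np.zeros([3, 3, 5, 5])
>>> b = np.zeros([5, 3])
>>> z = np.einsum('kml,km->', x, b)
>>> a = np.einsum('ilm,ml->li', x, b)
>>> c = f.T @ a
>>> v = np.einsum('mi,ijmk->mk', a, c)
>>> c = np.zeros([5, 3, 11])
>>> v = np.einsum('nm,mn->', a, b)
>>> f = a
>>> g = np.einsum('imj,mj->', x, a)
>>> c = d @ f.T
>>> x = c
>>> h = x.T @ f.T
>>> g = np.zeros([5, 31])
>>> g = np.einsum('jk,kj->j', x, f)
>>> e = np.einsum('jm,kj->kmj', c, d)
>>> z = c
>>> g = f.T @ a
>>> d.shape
(5, 5)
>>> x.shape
(5, 3)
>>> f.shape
(3, 5)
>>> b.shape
(5, 3)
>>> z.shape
(5, 3)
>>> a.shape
(3, 5)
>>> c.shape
(5, 3)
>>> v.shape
()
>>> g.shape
(5, 5)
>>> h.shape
(3, 3)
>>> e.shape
(5, 3, 5)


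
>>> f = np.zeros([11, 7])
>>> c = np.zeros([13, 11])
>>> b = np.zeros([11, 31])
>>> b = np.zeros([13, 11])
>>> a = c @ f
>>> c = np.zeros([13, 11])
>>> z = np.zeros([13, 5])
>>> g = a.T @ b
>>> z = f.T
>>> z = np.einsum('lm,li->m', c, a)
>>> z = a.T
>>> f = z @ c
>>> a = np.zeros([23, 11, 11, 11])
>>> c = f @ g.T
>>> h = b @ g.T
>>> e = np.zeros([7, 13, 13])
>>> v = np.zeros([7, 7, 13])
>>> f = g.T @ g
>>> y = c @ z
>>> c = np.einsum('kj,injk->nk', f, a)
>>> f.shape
(11, 11)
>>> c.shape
(11, 11)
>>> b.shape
(13, 11)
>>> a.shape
(23, 11, 11, 11)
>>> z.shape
(7, 13)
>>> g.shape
(7, 11)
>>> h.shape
(13, 7)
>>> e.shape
(7, 13, 13)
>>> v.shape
(7, 7, 13)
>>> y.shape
(7, 13)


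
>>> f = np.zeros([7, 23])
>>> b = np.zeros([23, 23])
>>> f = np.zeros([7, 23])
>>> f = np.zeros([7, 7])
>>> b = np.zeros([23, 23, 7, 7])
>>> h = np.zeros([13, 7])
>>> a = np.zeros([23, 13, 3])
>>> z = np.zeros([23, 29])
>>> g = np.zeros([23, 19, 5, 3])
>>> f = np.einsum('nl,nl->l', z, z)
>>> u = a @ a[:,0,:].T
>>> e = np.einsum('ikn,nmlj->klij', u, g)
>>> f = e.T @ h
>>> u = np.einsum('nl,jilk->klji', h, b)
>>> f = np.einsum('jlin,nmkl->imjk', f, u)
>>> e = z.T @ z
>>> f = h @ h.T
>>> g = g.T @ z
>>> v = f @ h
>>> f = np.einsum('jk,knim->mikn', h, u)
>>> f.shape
(23, 23, 7, 7)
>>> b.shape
(23, 23, 7, 7)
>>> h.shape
(13, 7)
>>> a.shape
(23, 13, 3)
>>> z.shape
(23, 29)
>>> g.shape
(3, 5, 19, 29)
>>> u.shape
(7, 7, 23, 23)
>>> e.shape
(29, 29)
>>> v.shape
(13, 7)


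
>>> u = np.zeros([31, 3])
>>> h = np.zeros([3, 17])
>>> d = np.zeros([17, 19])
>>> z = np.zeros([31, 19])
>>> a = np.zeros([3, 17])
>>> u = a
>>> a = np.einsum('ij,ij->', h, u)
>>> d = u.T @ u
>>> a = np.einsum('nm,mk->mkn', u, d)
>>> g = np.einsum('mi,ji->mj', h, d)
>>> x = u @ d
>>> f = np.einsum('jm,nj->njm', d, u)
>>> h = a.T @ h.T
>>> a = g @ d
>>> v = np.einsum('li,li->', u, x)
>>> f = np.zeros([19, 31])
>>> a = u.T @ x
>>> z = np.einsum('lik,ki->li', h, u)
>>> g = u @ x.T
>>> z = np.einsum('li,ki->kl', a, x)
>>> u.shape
(3, 17)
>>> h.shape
(3, 17, 3)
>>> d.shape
(17, 17)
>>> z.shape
(3, 17)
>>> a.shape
(17, 17)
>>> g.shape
(3, 3)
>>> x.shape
(3, 17)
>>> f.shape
(19, 31)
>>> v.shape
()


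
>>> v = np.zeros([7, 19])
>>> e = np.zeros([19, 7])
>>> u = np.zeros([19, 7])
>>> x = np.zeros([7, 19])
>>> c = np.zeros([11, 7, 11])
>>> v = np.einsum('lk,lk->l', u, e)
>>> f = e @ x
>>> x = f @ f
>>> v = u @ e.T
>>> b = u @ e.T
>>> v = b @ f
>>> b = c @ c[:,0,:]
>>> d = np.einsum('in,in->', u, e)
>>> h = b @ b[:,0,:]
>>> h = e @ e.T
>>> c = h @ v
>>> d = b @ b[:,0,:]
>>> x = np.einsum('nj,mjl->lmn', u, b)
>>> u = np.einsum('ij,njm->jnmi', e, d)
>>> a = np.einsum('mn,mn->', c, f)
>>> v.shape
(19, 19)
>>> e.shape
(19, 7)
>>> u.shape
(7, 11, 11, 19)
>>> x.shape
(11, 11, 19)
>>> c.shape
(19, 19)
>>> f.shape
(19, 19)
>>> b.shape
(11, 7, 11)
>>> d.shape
(11, 7, 11)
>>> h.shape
(19, 19)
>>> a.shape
()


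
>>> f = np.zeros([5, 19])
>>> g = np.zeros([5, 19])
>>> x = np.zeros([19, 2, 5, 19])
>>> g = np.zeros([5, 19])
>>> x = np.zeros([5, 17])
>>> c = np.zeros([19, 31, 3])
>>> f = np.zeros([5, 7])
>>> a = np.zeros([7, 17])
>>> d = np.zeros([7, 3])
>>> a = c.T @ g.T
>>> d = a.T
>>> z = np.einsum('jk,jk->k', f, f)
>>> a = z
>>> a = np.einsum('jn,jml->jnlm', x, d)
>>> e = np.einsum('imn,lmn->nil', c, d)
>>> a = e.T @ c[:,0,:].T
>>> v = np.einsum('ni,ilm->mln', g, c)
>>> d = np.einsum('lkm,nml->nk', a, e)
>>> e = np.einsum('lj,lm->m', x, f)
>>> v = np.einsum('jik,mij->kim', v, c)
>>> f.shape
(5, 7)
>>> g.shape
(5, 19)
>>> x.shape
(5, 17)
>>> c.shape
(19, 31, 3)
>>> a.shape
(5, 19, 19)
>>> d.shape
(3, 19)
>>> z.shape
(7,)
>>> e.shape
(7,)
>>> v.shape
(5, 31, 19)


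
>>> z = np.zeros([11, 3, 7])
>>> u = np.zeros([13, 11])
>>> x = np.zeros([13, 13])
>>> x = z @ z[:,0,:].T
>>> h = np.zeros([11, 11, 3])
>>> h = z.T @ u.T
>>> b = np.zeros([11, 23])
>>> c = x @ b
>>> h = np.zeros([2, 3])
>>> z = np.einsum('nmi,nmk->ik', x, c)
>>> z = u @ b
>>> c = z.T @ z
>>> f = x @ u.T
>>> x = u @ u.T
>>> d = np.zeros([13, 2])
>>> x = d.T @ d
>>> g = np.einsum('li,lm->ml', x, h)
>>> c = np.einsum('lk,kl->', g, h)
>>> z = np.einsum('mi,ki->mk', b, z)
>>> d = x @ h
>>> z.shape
(11, 13)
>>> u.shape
(13, 11)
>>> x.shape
(2, 2)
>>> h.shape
(2, 3)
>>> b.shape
(11, 23)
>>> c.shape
()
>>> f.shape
(11, 3, 13)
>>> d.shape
(2, 3)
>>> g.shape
(3, 2)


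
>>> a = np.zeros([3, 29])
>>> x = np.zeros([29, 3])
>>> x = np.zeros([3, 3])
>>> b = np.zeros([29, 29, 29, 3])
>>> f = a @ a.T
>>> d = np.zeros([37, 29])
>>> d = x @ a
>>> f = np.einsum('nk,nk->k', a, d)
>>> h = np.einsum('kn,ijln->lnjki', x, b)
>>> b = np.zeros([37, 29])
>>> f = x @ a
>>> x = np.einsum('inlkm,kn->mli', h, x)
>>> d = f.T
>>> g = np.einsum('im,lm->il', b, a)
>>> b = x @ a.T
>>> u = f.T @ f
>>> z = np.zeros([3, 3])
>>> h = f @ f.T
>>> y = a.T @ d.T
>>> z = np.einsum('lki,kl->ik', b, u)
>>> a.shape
(3, 29)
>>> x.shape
(29, 29, 29)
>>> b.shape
(29, 29, 3)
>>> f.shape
(3, 29)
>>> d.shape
(29, 3)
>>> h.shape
(3, 3)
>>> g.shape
(37, 3)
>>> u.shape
(29, 29)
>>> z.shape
(3, 29)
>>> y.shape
(29, 29)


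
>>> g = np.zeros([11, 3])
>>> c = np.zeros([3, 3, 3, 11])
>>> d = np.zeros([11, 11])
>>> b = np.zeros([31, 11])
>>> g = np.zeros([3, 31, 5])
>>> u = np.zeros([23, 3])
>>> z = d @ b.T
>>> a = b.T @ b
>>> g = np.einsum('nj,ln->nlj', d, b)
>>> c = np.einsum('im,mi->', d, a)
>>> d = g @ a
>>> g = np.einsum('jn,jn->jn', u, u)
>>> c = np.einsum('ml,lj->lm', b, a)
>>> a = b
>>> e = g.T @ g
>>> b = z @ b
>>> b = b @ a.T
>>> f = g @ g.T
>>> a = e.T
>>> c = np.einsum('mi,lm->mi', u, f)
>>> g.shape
(23, 3)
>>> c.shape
(23, 3)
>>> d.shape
(11, 31, 11)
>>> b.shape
(11, 31)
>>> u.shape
(23, 3)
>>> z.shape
(11, 31)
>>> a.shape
(3, 3)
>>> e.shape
(3, 3)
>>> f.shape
(23, 23)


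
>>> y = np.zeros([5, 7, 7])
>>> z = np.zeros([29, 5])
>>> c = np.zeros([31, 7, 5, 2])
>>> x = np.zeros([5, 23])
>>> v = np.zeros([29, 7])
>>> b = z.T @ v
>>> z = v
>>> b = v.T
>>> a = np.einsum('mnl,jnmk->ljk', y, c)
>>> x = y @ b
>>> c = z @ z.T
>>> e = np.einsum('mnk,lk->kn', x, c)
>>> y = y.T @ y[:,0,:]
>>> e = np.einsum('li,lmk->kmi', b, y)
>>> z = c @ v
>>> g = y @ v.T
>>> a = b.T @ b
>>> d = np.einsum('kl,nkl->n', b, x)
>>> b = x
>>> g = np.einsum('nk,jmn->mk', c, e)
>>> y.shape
(7, 7, 7)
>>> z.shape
(29, 7)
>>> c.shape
(29, 29)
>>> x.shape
(5, 7, 29)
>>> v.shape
(29, 7)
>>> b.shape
(5, 7, 29)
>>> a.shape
(29, 29)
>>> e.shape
(7, 7, 29)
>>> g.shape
(7, 29)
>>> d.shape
(5,)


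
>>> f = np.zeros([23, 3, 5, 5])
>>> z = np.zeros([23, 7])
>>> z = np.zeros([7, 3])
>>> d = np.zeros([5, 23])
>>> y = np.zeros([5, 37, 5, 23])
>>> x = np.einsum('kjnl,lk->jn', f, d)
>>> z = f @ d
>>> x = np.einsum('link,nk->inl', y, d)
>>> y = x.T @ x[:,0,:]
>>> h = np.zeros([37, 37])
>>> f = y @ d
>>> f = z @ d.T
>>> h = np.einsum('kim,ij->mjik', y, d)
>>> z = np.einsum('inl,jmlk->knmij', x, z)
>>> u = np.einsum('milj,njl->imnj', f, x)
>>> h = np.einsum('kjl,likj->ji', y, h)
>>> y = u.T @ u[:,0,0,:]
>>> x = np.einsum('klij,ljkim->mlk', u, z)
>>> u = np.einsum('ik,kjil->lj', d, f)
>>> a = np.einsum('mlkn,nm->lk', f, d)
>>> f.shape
(23, 3, 5, 5)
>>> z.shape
(23, 5, 3, 37, 23)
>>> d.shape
(5, 23)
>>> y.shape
(5, 37, 23, 5)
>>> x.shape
(23, 23, 3)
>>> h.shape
(5, 23)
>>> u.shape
(5, 3)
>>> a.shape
(3, 5)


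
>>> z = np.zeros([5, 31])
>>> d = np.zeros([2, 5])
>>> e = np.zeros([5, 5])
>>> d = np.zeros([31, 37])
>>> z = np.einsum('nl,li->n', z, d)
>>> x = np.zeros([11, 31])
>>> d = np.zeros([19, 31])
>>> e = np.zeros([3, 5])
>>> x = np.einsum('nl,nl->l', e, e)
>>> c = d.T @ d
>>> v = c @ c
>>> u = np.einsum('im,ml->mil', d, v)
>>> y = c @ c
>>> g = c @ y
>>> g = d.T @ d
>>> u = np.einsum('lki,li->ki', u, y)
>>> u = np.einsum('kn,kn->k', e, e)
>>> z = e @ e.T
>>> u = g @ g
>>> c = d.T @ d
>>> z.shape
(3, 3)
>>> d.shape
(19, 31)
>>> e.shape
(3, 5)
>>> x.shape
(5,)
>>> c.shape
(31, 31)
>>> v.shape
(31, 31)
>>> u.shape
(31, 31)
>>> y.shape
(31, 31)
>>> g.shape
(31, 31)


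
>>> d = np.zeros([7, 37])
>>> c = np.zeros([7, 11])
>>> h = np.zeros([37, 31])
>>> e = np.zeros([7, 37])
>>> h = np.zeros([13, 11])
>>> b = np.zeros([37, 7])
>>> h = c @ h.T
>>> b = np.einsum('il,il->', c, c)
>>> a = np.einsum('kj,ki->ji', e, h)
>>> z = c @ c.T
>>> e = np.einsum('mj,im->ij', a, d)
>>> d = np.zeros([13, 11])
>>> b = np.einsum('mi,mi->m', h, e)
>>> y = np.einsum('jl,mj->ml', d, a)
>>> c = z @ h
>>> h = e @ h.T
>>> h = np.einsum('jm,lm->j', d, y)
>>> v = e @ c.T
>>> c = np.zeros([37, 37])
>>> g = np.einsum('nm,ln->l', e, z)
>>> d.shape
(13, 11)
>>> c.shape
(37, 37)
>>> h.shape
(13,)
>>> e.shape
(7, 13)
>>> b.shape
(7,)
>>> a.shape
(37, 13)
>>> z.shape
(7, 7)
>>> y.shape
(37, 11)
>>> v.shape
(7, 7)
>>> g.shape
(7,)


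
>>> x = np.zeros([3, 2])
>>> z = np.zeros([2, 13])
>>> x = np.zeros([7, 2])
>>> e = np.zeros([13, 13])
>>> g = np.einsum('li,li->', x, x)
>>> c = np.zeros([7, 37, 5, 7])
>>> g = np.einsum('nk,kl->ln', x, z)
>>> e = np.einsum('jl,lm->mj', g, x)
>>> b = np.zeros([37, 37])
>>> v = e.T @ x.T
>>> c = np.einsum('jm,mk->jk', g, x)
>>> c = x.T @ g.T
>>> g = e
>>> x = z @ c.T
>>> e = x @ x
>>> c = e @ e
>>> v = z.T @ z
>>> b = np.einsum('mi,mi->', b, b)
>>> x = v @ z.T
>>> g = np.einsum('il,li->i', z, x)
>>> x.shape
(13, 2)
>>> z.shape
(2, 13)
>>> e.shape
(2, 2)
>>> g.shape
(2,)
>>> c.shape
(2, 2)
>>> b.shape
()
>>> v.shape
(13, 13)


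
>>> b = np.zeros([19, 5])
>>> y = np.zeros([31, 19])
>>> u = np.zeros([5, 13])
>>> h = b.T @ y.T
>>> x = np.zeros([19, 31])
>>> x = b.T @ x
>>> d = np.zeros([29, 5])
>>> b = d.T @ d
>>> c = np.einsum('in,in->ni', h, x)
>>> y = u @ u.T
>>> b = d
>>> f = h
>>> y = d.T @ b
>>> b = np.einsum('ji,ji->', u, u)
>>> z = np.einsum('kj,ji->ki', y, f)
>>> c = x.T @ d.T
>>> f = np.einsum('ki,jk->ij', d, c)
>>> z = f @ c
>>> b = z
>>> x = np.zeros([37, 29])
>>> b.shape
(5, 29)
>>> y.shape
(5, 5)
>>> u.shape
(5, 13)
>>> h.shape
(5, 31)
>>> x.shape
(37, 29)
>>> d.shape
(29, 5)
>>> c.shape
(31, 29)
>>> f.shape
(5, 31)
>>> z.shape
(5, 29)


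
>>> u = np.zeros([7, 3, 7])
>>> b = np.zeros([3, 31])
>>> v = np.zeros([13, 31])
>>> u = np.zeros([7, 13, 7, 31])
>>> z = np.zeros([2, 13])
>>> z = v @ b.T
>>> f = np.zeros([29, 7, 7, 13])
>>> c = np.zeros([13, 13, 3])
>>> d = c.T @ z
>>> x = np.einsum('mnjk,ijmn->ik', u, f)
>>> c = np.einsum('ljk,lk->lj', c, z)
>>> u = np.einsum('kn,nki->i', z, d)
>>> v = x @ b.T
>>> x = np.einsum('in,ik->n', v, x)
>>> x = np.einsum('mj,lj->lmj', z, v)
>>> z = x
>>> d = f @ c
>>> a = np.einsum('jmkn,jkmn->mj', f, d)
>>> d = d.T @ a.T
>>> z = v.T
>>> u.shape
(3,)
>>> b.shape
(3, 31)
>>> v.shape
(29, 3)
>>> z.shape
(3, 29)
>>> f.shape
(29, 7, 7, 13)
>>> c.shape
(13, 13)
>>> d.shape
(13, 7, 7, 7)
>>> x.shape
(29, 13, 3)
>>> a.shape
(7, 29)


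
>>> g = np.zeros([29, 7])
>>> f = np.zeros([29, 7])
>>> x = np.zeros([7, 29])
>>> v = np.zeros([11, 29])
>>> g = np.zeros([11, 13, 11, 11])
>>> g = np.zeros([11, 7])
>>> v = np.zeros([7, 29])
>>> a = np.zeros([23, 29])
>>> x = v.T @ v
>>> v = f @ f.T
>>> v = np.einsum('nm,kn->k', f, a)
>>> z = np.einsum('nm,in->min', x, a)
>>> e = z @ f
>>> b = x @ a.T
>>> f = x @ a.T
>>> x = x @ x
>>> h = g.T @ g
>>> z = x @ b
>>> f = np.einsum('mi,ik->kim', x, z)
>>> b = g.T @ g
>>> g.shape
(11, 7)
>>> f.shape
(23, 29, 29)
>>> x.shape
(29, 29)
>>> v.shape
(23,)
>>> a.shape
(23, 29)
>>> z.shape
(29, 23)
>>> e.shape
(29, 23, 7)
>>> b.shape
(7, 7)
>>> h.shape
(7, 7)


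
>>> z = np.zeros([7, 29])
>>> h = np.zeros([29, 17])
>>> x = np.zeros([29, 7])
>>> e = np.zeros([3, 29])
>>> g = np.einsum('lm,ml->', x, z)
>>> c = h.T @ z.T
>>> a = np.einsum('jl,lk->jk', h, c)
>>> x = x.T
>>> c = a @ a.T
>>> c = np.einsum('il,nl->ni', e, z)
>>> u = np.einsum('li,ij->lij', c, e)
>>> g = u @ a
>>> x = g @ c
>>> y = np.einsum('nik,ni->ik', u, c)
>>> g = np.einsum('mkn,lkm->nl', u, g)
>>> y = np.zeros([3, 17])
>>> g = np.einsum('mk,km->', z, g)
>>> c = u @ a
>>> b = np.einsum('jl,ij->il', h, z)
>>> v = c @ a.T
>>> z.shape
(7, 29)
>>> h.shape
(29, 17)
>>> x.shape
(7, 3, 3)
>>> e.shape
(3, 29)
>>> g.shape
()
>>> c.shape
(7, 3, 7)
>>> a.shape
(29, 7)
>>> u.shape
(7, 3, 29)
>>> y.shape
(3, 17)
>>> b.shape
(7, 17)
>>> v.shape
(7, 3, 29)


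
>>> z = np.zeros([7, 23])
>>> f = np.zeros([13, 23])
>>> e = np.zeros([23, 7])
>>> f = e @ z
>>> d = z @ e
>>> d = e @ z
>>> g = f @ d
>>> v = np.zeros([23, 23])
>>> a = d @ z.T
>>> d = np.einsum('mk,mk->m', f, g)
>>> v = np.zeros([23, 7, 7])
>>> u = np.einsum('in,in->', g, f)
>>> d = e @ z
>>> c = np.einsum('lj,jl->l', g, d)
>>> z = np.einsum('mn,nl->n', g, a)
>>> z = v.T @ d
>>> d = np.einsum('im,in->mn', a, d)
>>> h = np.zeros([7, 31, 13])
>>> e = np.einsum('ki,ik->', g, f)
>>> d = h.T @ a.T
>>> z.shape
(7, 7, 23)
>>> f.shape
(23, 23)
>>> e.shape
()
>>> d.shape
(13, 31, 23)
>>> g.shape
(23, 23)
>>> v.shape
(23, 7, 7)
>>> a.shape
(23, 7)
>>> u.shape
()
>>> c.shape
(23,)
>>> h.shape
(7, 31, 13)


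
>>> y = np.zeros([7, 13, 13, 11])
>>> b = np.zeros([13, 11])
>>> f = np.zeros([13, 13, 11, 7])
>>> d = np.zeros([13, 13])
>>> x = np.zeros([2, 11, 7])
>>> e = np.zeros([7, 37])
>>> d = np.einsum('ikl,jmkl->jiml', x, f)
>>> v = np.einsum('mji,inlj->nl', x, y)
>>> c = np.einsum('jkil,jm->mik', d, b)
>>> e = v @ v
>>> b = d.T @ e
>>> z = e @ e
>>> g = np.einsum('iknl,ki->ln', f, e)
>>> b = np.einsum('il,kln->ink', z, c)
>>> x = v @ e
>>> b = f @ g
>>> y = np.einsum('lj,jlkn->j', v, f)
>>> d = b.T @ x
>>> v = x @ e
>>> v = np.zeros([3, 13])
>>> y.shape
(13,)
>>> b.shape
(13, 13, 11, 11)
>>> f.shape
(13, 13, 11, 7)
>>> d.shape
(11, 11, 13, 13)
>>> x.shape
(13, 13)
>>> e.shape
(13, 13)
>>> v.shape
(3, 13)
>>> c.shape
(11, 13, 2)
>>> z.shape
(13, 13)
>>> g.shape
(7, 11)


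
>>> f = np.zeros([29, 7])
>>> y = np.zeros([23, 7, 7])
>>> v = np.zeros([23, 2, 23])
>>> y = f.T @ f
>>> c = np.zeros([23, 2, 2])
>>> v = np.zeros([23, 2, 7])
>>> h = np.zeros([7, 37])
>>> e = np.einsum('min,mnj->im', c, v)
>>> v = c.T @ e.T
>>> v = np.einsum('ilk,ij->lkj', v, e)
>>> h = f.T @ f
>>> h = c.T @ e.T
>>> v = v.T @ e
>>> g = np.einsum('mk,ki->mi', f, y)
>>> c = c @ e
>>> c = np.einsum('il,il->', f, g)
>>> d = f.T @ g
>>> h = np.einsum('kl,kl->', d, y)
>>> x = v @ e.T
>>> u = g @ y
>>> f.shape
(29, 7)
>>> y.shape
(7, 7)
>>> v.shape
(23, 2, 23)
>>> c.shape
()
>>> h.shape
()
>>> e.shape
(2, 23)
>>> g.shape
(29, 7)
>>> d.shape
(7, 7)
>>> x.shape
(23, 2, 2)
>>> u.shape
(29, 7)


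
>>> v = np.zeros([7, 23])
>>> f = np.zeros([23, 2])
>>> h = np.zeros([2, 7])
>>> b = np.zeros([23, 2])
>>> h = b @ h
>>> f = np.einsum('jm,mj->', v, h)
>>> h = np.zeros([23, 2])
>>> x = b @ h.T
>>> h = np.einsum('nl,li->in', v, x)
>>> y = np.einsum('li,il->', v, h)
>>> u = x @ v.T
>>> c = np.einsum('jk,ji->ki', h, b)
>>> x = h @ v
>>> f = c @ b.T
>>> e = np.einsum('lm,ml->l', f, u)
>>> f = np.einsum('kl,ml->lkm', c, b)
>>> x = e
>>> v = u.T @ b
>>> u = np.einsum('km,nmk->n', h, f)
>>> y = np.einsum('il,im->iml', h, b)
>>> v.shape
(7, 2)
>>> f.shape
(2, 7, 23)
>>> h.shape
(23, 7)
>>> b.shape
(23, 2)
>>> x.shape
(7,)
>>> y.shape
(23, 2, 7)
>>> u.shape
(2,)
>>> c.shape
(7, 2)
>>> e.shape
(7,)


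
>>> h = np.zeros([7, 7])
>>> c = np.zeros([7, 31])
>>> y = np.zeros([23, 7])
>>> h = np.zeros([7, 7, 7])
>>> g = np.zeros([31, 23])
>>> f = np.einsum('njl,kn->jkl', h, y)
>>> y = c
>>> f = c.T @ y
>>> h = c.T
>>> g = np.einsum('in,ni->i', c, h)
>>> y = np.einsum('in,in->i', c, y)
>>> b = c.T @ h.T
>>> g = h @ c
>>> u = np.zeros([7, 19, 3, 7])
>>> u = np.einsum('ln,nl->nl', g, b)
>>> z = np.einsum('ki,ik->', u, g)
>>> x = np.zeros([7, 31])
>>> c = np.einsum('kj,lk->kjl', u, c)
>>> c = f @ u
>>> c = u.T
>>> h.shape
(31, 7)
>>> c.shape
(31, 31)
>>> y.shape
(7,)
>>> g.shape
(31, 31)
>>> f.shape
(31, 31)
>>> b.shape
(31, 31)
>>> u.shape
(31, 31)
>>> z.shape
()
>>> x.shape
(7, 31)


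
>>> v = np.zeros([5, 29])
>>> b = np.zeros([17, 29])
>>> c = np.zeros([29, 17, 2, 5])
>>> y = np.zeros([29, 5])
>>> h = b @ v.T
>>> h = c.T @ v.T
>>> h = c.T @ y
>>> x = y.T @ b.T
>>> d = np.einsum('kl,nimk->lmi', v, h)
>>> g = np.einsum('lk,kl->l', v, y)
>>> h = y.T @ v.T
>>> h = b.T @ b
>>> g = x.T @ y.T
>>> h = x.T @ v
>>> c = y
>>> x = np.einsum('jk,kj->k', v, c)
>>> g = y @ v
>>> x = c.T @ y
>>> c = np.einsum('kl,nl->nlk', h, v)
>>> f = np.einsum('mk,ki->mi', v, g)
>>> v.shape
(5, 29)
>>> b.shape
(17, 29)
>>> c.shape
(5, 29, 17)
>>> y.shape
(29, 5)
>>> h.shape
(17, 29)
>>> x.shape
(5, 5)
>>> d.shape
(29, 17, 2)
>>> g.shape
(29, 29)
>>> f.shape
(5, 29)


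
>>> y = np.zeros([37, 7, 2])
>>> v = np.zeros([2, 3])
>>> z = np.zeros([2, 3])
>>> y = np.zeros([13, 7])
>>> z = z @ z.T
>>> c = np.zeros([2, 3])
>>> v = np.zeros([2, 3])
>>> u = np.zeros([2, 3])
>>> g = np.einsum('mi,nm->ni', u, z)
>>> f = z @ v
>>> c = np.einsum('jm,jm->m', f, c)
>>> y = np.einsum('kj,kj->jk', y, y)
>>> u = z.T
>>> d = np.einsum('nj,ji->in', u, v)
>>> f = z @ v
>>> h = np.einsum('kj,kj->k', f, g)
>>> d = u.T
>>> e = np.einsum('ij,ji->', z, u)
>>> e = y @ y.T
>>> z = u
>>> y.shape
(7, 13)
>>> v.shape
(2, 3)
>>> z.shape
(2, 2)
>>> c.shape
(3,)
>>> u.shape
(2, 2)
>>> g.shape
(2, 3)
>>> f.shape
(2, 3)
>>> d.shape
(2, 2)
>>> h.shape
(2,)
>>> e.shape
(7, 7)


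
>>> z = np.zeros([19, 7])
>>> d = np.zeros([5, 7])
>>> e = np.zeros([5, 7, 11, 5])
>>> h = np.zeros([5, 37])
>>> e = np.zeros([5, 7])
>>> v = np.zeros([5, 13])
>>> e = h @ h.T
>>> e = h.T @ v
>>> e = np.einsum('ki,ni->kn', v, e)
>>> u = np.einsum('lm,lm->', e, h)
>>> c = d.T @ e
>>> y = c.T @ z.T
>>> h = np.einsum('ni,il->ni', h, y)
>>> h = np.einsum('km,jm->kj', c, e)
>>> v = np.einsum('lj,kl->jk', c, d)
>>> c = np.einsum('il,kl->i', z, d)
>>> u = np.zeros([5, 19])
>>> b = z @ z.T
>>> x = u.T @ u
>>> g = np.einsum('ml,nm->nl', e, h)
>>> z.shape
(19, 7)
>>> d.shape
(5, 7)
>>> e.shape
(5, 37)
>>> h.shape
(7, 5)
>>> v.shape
(37, 5)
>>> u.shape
(5, 19)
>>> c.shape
(19,)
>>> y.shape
(37, 19)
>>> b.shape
(19, 19)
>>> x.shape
(19, 19)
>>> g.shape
(7, 37)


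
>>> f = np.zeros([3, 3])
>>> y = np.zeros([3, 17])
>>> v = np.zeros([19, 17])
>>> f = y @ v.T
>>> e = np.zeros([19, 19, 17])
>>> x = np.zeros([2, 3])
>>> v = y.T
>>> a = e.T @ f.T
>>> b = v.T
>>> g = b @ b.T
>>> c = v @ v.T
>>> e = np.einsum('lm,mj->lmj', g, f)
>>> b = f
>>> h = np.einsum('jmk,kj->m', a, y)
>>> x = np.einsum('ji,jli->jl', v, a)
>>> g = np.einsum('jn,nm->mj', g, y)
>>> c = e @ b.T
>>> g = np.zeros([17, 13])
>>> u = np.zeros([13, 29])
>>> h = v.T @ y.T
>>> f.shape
(3, 19)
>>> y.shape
(3, 17)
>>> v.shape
(17, 3)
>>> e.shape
(3, 3, 19)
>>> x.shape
(17, 19)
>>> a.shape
(17, 19, 3)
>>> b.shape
(3, 19)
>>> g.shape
(17, 13)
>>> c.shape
(3, 3, 3)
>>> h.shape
(3, 3)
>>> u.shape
(13, 29)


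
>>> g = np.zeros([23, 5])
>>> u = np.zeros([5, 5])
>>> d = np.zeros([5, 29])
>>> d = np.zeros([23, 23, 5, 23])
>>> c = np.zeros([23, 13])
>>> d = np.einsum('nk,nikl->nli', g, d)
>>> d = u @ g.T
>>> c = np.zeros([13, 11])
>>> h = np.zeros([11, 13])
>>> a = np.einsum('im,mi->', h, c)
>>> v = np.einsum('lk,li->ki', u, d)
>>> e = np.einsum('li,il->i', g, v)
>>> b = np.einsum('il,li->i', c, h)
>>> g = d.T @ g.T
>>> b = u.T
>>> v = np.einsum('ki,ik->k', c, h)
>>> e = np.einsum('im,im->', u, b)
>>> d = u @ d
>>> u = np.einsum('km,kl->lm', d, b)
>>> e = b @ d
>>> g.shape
(23, 23)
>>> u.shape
(5, 23)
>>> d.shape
(5, 23)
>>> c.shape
(13, 11)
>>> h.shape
(11, 13)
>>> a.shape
()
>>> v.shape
(13,)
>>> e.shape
(5, 23)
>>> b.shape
(5, 5)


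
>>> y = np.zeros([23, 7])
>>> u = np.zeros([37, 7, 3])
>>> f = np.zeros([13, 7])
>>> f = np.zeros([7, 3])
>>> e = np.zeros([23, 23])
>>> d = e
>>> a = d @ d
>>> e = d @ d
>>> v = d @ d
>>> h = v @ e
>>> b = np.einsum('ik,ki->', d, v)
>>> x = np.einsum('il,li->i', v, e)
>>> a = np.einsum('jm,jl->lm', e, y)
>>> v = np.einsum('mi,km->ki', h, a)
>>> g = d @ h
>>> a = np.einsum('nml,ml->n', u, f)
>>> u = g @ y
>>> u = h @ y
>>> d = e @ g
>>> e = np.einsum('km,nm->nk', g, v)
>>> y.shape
(23, 7)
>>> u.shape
(23, 7)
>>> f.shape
(7, 3)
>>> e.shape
(7, 23)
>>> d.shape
(23, 23)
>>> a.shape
(37,)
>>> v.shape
(7, 23)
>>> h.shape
(23, 23)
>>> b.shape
()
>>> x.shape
(23,)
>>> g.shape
(23, 23)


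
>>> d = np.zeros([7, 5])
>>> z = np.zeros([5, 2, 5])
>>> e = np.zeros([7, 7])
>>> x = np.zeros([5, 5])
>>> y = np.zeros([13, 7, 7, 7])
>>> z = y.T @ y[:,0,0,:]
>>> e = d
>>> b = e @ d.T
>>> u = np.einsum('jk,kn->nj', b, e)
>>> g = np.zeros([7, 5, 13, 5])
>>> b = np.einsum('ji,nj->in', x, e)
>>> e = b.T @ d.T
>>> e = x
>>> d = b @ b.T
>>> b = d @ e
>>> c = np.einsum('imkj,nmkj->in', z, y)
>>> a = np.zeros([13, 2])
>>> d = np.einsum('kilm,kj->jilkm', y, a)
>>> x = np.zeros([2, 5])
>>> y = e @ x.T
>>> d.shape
(2, 7, 7, 13, 7)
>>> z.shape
(7, 7, 7, 7)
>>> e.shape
(5, 5)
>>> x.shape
(2, 5)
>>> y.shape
(5, 2)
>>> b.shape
(5, 5)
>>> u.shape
(5, 7)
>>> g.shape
(7, 5, 13, 5)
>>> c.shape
(7, 13)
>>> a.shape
(13, 2)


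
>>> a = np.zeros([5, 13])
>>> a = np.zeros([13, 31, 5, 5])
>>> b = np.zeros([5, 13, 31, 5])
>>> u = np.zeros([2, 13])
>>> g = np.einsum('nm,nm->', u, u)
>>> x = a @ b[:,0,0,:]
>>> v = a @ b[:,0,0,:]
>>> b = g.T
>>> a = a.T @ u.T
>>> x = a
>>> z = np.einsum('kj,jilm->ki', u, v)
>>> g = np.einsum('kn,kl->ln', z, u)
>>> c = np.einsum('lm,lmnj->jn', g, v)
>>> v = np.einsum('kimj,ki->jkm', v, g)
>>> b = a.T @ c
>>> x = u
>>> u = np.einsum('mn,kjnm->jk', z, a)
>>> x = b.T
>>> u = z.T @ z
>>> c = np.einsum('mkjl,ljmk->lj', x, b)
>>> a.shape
(5, 5, 31, 2)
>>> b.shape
(2, 31, 5, 5)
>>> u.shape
(31, 31)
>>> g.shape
(13, 31)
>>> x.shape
(5, 5, 31, 2)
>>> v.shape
(5, 13, 5)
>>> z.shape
(2, 31)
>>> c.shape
(2, 31)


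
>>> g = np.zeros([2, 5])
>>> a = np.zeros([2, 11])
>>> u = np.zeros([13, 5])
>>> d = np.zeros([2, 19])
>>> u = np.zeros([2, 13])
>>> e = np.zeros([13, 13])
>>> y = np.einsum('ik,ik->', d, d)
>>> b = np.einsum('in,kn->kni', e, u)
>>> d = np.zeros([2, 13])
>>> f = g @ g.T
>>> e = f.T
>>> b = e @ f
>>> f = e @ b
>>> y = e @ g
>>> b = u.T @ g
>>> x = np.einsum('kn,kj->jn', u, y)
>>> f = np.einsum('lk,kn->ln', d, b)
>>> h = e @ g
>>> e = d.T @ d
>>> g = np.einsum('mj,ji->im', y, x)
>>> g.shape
(13, 2)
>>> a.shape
(2, 11)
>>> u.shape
(2, 13)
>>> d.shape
(2, 13)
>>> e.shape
(13, 13)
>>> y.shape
(2, 5)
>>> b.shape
(13, 5)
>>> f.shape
(2, 5)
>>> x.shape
(5, 13)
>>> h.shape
(2, 5)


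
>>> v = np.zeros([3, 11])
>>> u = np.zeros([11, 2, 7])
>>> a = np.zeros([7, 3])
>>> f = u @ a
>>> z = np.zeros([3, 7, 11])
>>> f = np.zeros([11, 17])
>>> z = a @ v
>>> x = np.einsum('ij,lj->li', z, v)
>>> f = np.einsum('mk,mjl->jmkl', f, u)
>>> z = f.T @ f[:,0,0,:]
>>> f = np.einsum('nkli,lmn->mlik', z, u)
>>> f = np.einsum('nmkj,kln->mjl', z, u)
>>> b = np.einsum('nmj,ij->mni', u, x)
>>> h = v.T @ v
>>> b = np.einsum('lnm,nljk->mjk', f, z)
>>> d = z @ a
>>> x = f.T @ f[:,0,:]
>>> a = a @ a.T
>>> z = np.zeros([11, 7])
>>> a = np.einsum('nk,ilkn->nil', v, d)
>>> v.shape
(3, 11)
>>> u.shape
(11, 2, 7)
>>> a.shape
(3, 7, 17)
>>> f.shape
(17, 7, 2)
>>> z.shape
(11, 7)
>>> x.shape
(2, 7, 2)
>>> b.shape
(2, 11, 7)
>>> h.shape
(11, 11)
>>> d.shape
(7, 17, 11, 3)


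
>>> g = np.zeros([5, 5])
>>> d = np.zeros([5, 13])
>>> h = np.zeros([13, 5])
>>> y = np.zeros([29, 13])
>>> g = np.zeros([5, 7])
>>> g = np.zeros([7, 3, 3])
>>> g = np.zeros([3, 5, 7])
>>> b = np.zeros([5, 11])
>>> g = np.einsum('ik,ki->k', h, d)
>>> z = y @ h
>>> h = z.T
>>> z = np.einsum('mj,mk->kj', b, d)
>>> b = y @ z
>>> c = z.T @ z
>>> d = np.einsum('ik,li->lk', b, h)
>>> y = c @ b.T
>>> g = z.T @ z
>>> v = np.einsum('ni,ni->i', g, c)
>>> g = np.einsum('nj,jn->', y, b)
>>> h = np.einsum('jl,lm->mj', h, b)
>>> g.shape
()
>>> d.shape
(5, 11)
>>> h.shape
(11, 5)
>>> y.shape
(11, 29)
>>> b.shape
(29, 11)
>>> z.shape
(13, 11)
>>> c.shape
(11, 11)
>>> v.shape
(11,)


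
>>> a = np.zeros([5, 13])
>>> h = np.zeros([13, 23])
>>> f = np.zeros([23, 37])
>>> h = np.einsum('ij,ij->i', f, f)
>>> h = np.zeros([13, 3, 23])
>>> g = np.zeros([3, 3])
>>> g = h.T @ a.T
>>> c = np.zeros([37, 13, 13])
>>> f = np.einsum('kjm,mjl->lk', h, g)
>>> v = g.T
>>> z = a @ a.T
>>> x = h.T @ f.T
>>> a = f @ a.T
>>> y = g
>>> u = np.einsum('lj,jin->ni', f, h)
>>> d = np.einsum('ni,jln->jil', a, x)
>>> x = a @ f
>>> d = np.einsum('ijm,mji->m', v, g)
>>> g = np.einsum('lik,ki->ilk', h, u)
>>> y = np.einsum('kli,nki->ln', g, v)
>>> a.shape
(5, 5)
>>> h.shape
(13, 3, 23)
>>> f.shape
(5, 13)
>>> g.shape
(3, 13, 23)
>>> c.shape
(37, 13, 13)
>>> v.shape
(5, 3, 23)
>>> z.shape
(5, 5)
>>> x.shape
(5, 13)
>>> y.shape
(13, 5)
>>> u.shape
(23, 3)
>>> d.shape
(23,)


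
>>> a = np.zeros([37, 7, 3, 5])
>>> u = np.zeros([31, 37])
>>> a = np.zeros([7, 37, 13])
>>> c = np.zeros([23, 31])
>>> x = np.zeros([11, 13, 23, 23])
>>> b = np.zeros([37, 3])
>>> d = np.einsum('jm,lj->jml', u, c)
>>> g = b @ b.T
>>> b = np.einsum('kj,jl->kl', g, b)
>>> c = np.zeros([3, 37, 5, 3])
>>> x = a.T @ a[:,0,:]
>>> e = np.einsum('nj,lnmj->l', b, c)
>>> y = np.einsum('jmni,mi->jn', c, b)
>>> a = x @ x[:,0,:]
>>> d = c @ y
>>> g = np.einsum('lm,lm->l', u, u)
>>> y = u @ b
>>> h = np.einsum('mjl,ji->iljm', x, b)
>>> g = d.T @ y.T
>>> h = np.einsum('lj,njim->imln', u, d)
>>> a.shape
(13, 37, 13)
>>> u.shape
(31, 37)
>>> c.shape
(3, 37, 5, 3)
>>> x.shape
(13, 37, 13)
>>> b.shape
(37, 3)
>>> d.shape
(3, 37, 5, 5)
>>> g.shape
(5, 5, 37, 31)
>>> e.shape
(3,)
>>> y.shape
(31, 3)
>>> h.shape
(5, 5, 31, 3)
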